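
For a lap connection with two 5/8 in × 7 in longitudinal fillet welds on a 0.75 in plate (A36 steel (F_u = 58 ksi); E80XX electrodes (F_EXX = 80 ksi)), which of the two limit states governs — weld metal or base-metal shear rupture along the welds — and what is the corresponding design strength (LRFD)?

t_e = 0.707 × 0.625 = 0.4419 in; L = 14 in.
Weld metal: φR_n = 0.75 × 0.6 × 80 × 0.4419 × 14 = 222.7 kip.
Base metal (shear rupture): φR_n = 0.75 × 0.6 × 58 × 0.75 × 14 = 274 kip.
Governing: weld metal.

φR_n ≈ 223 kip (weld metal governs)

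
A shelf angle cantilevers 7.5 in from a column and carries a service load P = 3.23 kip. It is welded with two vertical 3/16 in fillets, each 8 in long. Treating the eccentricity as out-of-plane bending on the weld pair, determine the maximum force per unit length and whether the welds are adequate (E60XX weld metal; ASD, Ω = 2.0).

f_max ≈ 1.15 kip/in; adequate

E60XX → F_EXX = 60 ksi.
L_w = 2 × 8 = 16 in; section modulus (unit throat) S = 2 × L²/6 = 21.33 in².
Direct shear f_v = P/L_w = 3.23/16 = 0.2019 kip/in.
Moment M = P × e = 3.23 × 7.5 = 24.225 kip·in; bending f_b = M/S = 1.136 kip/in.
f_max = √(f_v² + f_b²) = √(0.2019² + 1.136²) = 1.153 kip/in.
r_n/Ω = (1/2.0) × 0.6 × 60 × (0.707 × 0.1875) = 2.386 kip/in → adequate.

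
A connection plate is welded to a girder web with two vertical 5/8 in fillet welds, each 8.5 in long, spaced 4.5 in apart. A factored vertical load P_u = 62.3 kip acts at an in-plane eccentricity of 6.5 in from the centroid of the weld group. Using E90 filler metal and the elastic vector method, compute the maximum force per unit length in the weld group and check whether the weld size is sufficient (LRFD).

E90XX → F_EXX = 90 ksi.
Total weld length L_w = 17 in. Treat welds as unit-width lines.
Polar moment about centroid: J = 2[d³/12 + d(b/2)²] = 2[8.5³/12 + 8.5×2.25²] = 188.4 in³.
Direct shear f_v = P/L_w = 62.3 / 17 = 3.665 kip/in (vertical).
Torsion M = P·e = 62.3 × 6.5 = 404.95 kip·in.
Critical point at (x, y) = (2.25, 4.25) from centroid. f_tx = M·y/J = 9.134 kip/in; f_ty = M·x/J = 4.836 kip/in.
Resultant f_max = √[f_tx² + (f_v + f_ty)²] = √[9.134² + (3.665 + 4.836)²] = 12.48 kip/in.
Capacity per unit length: φr_n = 0.75 × 0.6 × 90 × (0.707 × 0.625) = 17.9 kip/in.
12.48 ≤ 17.9 → adequate.

f_max ≈ 12.5 kip/in; adequate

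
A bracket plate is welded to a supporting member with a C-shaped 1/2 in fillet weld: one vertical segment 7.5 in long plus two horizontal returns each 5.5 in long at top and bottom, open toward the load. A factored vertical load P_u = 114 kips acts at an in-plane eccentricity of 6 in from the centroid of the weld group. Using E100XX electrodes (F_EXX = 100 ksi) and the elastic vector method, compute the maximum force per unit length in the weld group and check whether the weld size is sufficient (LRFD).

Total weld length L_w = 18.5 in. Treat welds as unit-width lines.
Centroid: x̄ = 2×5.5×2.75 / 18.5 = 1.635 in from the vertical weld.
Polar moment about centroid: J = I_x + I_y = [7.5³/12 + 2×5.5×3.75²] + [7.5×1.635² + 2(5.5³/12 + 5.5×1.115²)] = 251.3 in³.
Direct shear f_v = P/L_w = 114 / 18.5 = 6.162 kip/in (vertical).
Torsion M = P·e = 114 × 6 = 684 kip·in.
Critical point at (x, y) = (3.865, 3.75) from centroid. f_tx = M·y/J = 10.21 kip/in; f_ty = M·x/J = 10.52 kip/in.
Resultant f_max = √[f_tx² + (f_v + f_ty)²] = √[10.21² + (6.162 + 10.52)²] = 19.56 kip/in.
Capacity per unit length: φr_n = 0.75 × 0.6 × 100 × (0.707 × 0.5) = 15.91 kip/in.
19.56 > 15.91 → NOT adequate.

f_max ≈ 19.6 kip/in; NOT adequate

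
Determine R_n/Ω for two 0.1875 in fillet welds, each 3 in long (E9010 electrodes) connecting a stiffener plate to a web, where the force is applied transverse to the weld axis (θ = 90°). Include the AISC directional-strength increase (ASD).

E90XX → F_EXX = 90 ksi.
t_e = 0.707 × 0.1875 = 0.1326 in; A_we = 0.1326 × 6 = 0.7954 in².
Directional factor: 1.0 + 0.5 sin^1.5(90°) = 1.5.
F_nw = 0.6 × 90 × 1.5 = 81 ksi.
R_n/Ω = (81 × 0.7954) / 2.0 = 32.21 kips.

R_n/Ω ≈ 32.2 kips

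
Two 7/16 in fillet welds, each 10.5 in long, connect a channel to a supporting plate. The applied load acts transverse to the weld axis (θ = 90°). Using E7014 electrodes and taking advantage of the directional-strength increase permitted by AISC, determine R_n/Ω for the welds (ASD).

R_n/Ω ≈ 205 kips

E70XX → F_EXX = 70 ksi.
t_e = 0.707 × 0.4375 = 0.3093 in; A_we = 0.3093 × 21 = 6.496 in².
Directional factor: 1.0 + 0.5 sin^1.5(90°) = 1.5.
F_nw = 0.6 × 70 × 1.5 = 63 ksi.
R_n/Ω = (63 × 6.496) / 2.0 = 204.6 kips.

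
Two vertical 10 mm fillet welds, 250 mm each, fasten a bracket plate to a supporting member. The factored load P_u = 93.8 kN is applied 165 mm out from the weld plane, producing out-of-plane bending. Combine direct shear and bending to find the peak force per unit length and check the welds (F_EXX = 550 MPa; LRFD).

f_max ≈ 766 N/mm; adequate

L_w = 2 × 250 = 500 mm; section modulus (unit throat) S = 2 × L²/6 = 20830 mm².
Direct shear f_v = P/L_w = 93.8×10³/500 = 187.6 N/mm.
Moment M = P × e = 93.8×10³ × 165 = 15477000 N·mm; bending f_b = M/S = 742.9 N/mm.
f_max = √(f_v² + f_b²) = √(187.6² + 742.9²) = 766.2 N/mm.
φr_n = 0.75 × 0.6 × 550 × (0.707 × 10) = 1750 N/mm → adequate.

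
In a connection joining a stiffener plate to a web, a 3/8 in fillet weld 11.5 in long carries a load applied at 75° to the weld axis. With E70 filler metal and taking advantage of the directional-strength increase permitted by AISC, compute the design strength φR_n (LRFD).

E70XX → F_EXX = 70 ksi.
t_e = 0.707 × 0.375 = 0.2651 in; A_we = 0.2651 × 11.5 = 3.049 in².
Directional factor: 1.0 + 0.5 sin^1.5(75°) = 1.475.
F_nw = 0.6 × 70 × 1.475 = 61.94 ksi.
φR_n = 0.75 × 61.94 × 3.049 = 141.6 kips.

φR_n ≈ 142 kips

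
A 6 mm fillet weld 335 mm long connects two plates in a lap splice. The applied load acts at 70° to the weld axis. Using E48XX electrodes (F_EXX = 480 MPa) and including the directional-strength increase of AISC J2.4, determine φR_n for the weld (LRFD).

φR_n ≈ 447 kN

t_e = 0.707 × 6 = 4.242 mm; A_we = 4.242 × 335 = 1421 mm².
Directional factor: 1.0 + 0.5 sin^1.5(70°) = 1.455.
F_nw = 0.6 × 480 × 1.455 = 419.2 MPa.
φR_n = 0.75 × 419.2 × 1421 × 10⁻³ = 446.8 kN.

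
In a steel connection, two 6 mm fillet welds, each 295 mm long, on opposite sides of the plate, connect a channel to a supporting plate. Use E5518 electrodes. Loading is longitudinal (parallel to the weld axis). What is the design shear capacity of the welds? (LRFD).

E55XX → F_EXX = 550 MPa.
Effective throat t_e = 0.707 × 6 = 4.242 mm.
Total length L = 590 mm; A_we = 4.242 × 590 = 2503 mm².
F_nw = 0.6 F_EXX = 0.6 × 550 = 330 MPa.
φR_n = 0.75 × 330 × 2503 × 10⁻³ = 619.4 kN.

φR_n ≈ 619 kN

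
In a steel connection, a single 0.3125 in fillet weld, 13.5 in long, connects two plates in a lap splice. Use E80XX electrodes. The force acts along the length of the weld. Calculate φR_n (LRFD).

E80XX → F_EXX = 80 ksi.
Effective throat t_e = 0.707 × 0.3125 = 0.2209 in.
Total length L = 13.5 in; A_we = 0.2209 × 13.5 = 2.983 in².
F_nw = 0.6 F_EXX = 0.6 × 80 = 48 ksi.
φR_n = 0.75 × 48 × 2.983 = 107.4 kips.

φR_n ≈ 107 kips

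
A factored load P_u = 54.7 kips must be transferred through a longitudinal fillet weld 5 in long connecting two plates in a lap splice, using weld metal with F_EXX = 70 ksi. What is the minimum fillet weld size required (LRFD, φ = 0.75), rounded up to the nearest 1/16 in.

w = 1/2 in

Total weld length L = 5 in.
Required throat t_e = P_u / (φ × 0.6 F_EXX × L) = 54.7 / (0.75 × 0.6 × 70 × 5) = 0.3473 in.
Required leg w = t_e / 0.707 = 0.4912 in → use 1/2 in.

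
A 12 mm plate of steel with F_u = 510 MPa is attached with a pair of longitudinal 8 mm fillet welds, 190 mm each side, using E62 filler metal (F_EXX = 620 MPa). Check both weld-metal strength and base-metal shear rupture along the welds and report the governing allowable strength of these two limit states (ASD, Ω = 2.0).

t_e = 0.707 × 8 = 5.656 mm; L = 380 mm.
Weld metal: R_n/Ω = (1/2.0) × 0.6 × 620 × 5.656 × 380 × 10⁻³ = 399.8 kN.
Base metal (shear rupture): R_n/Ω = (1/2.0) × 0.6 × 510 × 12 × 380 × 10⁻³ = 697.7 kN.
Governing: weld metal.

R_n/Ω ≈ 400 kN (weld metal governs)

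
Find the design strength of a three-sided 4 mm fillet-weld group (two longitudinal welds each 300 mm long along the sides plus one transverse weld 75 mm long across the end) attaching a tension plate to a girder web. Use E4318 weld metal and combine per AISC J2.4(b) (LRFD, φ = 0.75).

φR_n ≈ 369 kN

E43XX → F_EXX = 430 MPa.
t_e = 0.707 × 4 = 2.828 mm.
R_nwl = 0.6 × 430 × 2.828 × 600 × 10⁻³ = 437.8 kN (longitudinal, 2 welds).
R_nwt = 0.6 × 430 × 2.828 × 75 × 10⁻³ = 54.72 kN (transverse, base value).
(i) R_nwl + R_nwt = 492.5 kN; (ii) 0.85 R_nwl + 1.5 R_nwt = 454.2 kN.
R_n = max = 492.5 kN [governs: (i)]; φR_n = 369.4 kN.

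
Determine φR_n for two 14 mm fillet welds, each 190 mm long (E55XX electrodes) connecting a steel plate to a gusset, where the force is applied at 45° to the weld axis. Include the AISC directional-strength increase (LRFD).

φR_n ≈ 1210 kN

E55XX → F_EXX = 550 MPa.
t_e = 0.707 × 14 = 9.898 mm; A_we = 9.898 × 380 = 3761 mm².
Directional factor: 1.0 + 0.5 sin^1.5(45°) = 1.297.
F_nw = 0.6 × 550 × 1.297 = 428.1 MPa.
φR_n = 0.75 × 428.1 × 3761 × 10⁻³ = 1208 kN.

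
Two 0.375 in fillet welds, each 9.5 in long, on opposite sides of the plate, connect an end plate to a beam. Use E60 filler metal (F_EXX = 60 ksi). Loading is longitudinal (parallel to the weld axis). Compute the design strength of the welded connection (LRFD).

φR_n ≈ 136 kip

Effective throat t_e = 0.707 × 0.375 = 0.2651 in.
Total length L = 19 in; A_we = 0.2651 × 19 = 5.037 in².
F_nw = 0.6 F_EXX = 0.6 × 60 = 36 ksi.
φR_n = 0.75 × 36 × 5.037 = 136 kip.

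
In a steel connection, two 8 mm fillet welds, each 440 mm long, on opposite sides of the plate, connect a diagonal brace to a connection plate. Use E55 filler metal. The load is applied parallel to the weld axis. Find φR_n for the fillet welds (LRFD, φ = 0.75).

E55XX → F_EXX = 550 MPa.
Effective throat t_e = 0.707 × 8 = 5.656 mm.
Total length L = 880 mm; A_we = 5.656 × 880 = 4977 mm².
F_nw = 0.6 F_EXX = 0.6 × 550 = 330 MPa.
φR_n = 0.75 × 330 × 4977 × 10⁻³ = 1232 kN.

φR_n ≈ 1230 kN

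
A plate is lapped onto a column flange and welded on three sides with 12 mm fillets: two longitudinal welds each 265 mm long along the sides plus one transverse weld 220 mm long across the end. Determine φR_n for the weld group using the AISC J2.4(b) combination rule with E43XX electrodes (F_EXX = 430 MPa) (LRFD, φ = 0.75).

φR_n ≈ 1280 kN

t_e = 0.707 × 12 = 8.484 mm.
R_nwl = 0.6 × 430 × 8.484 × 530 × 10⁻³ = 1160 kN (longitudinal, 2 welds).
R_nwt = 0.6 × 430 × 8.484 × 220 × 10⁻³ = 481.6 kN (transverse, base value).
(i) R_nwl + R_nwt = 1642 kN; (ii) 0.85 R_nwl + 1.5 R_nwt = 1708 kN.
R_n = max = 1708 kN [governs: (ii)]; φR_n = 1281 kN.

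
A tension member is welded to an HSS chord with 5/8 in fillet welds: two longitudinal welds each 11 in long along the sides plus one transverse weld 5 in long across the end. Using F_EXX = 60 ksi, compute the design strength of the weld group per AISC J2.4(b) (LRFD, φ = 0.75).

t_e = 0.707 × 0.625 = 0.4419 in.
R_nwl = 0.6 × 60 × 0.4419 × 22 = 350 kips (longitudinal, 2 welds).
R_nwt = 0.6 × 60 × 0.4419 × 5 = 79.54 kips (transverse, base value).
(i) R_nwl + R_nwt = 429.5 kips; (ii) 0.85 R_nwl + 1.5 R_nwt = 416.8 kips.
R_n = max = 429.5 kips [governs: (i)]; φR_n = 322.1 kips.

φR_n ≈ 322 kips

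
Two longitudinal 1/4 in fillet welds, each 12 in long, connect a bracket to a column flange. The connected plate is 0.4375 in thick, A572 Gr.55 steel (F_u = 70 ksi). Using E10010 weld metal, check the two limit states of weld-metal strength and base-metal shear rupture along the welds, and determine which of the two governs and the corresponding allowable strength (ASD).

E100XX → F_EXX = 100 ksi.
t_e = 0.707 × 0.25 = 0.1767 in; L = 24 in.
Weld metal: R_n/Ω = (1/2.0) × 0.6 × 100 × 0.1767 × 24 = 127.3 kips.
Base metal (shear rupture): R_n/Ω = (1/2.0) × 0.6 × 70 × 0.4375 × 24 = 220.5 kips.
Governing: weld metal.

R_n/Ω ≈ 127 kips (weld metal governs)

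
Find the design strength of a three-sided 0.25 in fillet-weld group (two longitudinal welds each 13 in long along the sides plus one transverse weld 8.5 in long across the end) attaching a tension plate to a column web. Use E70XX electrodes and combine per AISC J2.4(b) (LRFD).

E70XX → F_EXX = 70 ksi.
t_e = 0.707 × 0.25 = 0.1767 in.
R_nwl = 0.6 × 70 × 0.1767 × 26 = 193 kips (longitudinal, 2 welds).
R_nwt = 0.6 × 70 × 0.1767 × 8.5 = 63.1 kips (transverse, base value).
(i) R_nwl + R_nwt = 256.1 kips; (ii) 0.85 R_nwl + 1.5 R_nwt = 258.7 kips.
R_n = max = 258.7 kips [governs: (ii)]; φR_n = 194 kips.

φR_n ≈ 194 kips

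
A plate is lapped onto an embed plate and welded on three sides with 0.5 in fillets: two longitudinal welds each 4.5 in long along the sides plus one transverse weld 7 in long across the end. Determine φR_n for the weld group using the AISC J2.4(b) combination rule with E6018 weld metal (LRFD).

E60XX → F_EXX = 60 ksi.
t_e = 0.707 × 0.5 = 0.3535 in.
R_nwl = 0.6 × 60 × 0.3535 × 9 = 114.5 kips (longitudinal, 2 welds).
R_nwt = 0.6 × 60 × 0.3535 × 7 = 89.08 kips (transverse, base value).
(i) R_nwl + R_nwt = 203.6 kips; (ii) 0.85 R_nwl + 1.5 R_nwt = 231 kips.
R_n = max = 231 kips [governs: (ii)]; φR_n = 173.2 kips.

φR_n ≈ 173 kips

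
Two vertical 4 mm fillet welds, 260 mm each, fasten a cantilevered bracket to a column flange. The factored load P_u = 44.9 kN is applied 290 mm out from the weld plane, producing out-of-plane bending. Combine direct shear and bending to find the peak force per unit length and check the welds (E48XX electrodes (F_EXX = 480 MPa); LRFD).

L_w = 2 × 260 = 520 mm; section modulus (unit throat) S = 2 × L²/6 = 22530 mm².
Direct shear f_v = P/L_w = 44.9×10³/520 = 86.35 N/mm.
Moment M = P × e = 44.9×10³ × 290 = 13021000 N·mm; bending f_b = M/S = 577.9 N/mm.
f_max = √(f_v² + f_b²) = √(86.35² + 577.9²) = 584.3 N/mm.
φr_n = 0.75 × 0.6 × 480 × (0.707 × 4) = 610.8 N/mm → adequate.

f_max ≈ 584 N/mm; adequate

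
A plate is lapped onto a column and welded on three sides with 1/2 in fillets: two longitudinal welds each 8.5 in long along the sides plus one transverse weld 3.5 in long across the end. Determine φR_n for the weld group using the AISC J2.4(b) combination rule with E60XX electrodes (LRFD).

φR_n ≈ 196 kip

E60XX → F_EXX = 60 ksi.
t_e = 0.707 × 0.5 = 0.3535 in.
R_nwl = 0.6 × 60 × 0.3535 × 17 = 216.3 kip (longitudinal, 2 welds).
R_nwt = 0.6 × 60 × 0.3535 × 3.5 = 44.54 kip (transverse, base value).
(i) R_nwl + R_nwt = 260.9 kip; (ii) 0.85 R_nwl + 1.5 R_nwt = 250.7 kip.
R_n = max = 260.9 kip [governs: (i)]; φR_n = 195.7 kip.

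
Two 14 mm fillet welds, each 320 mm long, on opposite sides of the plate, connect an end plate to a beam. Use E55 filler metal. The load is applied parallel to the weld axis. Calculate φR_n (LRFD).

φR_n ≈ 1570 kN

E55XX → F_EXX = 550 MPa.
Effective throat t_e = 0.707 × 14 = 9.898 mm.
Total length L = 640 mm; A_we = 9.898 × 640 = 6335 mm².
F_nw = 0.6 F_EXX = 0.6 × 550 = 330 MPa.
φR_n = 0.75 × 330 × 6335 × 10⁻³ = 1568 kN.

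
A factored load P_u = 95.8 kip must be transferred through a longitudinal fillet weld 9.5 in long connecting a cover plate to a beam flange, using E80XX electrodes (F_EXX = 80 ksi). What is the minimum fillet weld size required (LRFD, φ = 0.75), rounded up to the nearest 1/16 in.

w = 7/16 in

Total weld length L = 9.5 in.
Required throat t_e = P_u / (φ × 0.6 F_EXX × L) = 95.8 / (0.75 × 0.6 × 80 × 9.5) = 0.2801 in.
Required leg w = t_e / 0.707 = 0.3962 in → use 7/16 in.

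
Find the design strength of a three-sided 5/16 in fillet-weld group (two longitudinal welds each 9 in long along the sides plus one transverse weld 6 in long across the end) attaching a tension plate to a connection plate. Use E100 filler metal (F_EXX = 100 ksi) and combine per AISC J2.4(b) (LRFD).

φR_n ≈ 242 kip

t_e = 0.707 × 0.3125 = 0.2209 in.
R_nwl = 0.6 × 100 × 0.2209 × 18 = 238.6 kip (longitudinal, 2 welds).
R_nwt = 0.6 × 100 × 0.2209 × 6 = 79.54 kip (transverse, base value).
(i) R_nwl + R_nwt = 318.1 kip; (ii) 0.85 R_nwl + 1.5 R_nwt = 322.1 kip.
R_n = max = 322.1 kip [governs: (ii)]; φR_n = 241.6 kip.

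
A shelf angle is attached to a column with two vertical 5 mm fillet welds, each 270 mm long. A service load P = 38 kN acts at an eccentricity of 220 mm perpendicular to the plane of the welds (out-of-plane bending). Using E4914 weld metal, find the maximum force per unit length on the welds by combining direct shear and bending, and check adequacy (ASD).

f_max ≈ 351 N/mm; adequate

E49XX → F_EXX = 490 MPa.
L_w = 2 × 270 = 540 mm; section modulus (unit throat) S = 2 × L²/6 = 24300 mm².
Direct shear f_v = P/L_w = 38×10³/540 = 70.37 N/mm.
Moment M = P × e = 38×10³ × 220 = 8360000 N·mm; bending f_b = M/S = 344 N/mm.
f_max = √(f_v² + f_b²) = √(70.37² + 344²) = 351.2 N/mm.
r_n/Ω = (1/2.0) × 0.6 × 490 × (0.707 × 5) = 519.6 N/mm → adequate.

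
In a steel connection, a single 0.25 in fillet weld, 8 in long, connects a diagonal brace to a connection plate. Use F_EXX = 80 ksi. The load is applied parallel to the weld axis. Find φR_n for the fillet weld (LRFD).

Effective throat t_e = 0.707 × 0.25 = 0.1767 in.
Total length L = 8 in; A_we = 0.1767 × 8 = 1.414 in².
F_nw = 0.6 F_EXX = 0.6 × 80 = 48 ksi.
φR_n = 0.75 × 48 × 1.414 = 50.9 kip.

φR_n ≈ 50.9 kip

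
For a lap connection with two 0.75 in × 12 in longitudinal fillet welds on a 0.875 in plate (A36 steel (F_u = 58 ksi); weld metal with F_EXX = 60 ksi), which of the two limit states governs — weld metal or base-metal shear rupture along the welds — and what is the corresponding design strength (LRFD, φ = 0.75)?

t_e = 0.707 × 0.75 = 0.5302 in; L = 24 in.
Weld metal: φR_n = 0.75 × 0.6 × 60 × 0.5302 × 24 = 343.6 kip.
Base metal (shear rupture): φR_n = 0.75 × 0.6 × 58 × 0.875 × 24 = 548.1 kip.
Governing: weld metal.

φR_n ≈ 344 kip (weld metal governs)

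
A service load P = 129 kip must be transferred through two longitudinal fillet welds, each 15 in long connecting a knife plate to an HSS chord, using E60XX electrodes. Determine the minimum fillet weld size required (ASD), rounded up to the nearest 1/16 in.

E60XX → F_EXX = 60 ksi.
Total weld length L = 30 in.
Required throat t_e = P × Ω / (0.6 F_EXX × L) = 129 × 2.0 / (0.6 × 60 × 30) = 0.2389 in.
Required leg w = t_e / 0.707 = 0.3379 in → use 3/8 in.

w = 3/8 in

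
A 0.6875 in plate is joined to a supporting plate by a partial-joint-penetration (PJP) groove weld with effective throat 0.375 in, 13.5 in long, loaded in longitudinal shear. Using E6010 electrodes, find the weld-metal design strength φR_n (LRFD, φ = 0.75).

E60XX → F_EXX = 60 ksi.
Effective throat (given) t_e = 0.375 in.
A_we = 0.375 × 13.5 = 5.062 in².
F_nw = 0.6 F_EXX = 36 ksi.
φR_n = 0.75 × 36 × 5.062 = 136.7 kip.

φR_n ≈ 137 kip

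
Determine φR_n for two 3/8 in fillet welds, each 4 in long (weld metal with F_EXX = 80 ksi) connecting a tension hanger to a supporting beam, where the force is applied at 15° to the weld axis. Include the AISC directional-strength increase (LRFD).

φR_n ≈ 81.4 kips

t_e = 0.707 × 0.375 = 0.2651 in; A_we = 0.2651 × 8 = 2.121 in².
Directional factor: 1.0 + 0.5 sin^1.5(15°) = 1.066.
F_nw = 0.6 × 80 × 1.066 = 51.16 ksi.
φR_n = 0.75 × 51.16 × 2.121 = 81.38 kips.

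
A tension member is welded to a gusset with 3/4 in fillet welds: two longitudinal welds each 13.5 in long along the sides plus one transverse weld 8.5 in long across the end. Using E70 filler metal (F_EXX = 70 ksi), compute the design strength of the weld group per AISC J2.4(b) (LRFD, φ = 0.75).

t_e = 0.707 × 0.75 = 0.5302 in.
R_nwl = 0.6 × 70 × 0.5302 × 27 = 601.3 kip (longitudinal, 2 welds).
R_nwt = 0.6 × 70 × 0.5302 × 8.5 = 189.3 kip (transverse, base value).
(i) R_nwl + R_nwt = 790.6 kip; (ii) 0.85 R_nwl + 1.5 R_nwt = 795.1 kip.
R_n = max = 795.1 kip [governs: (ii)]; φR_n = 596.3 kip.

φR_n ≈ 596 kip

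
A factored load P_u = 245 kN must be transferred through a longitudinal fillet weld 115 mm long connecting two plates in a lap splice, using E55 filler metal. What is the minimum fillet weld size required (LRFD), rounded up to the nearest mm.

E55XX → F_EXX = 550 MPa.
Total weld length L = 115 mm.
Required throat t_e = P_u / (φ × 0.6 F_EXX × L) = 245 / (0.75 × 0.6 × 550 × 115 × 10⁻³) = 8.608 mm.
Required leg w = t_e / 0.707 = 12.18 mm → use 13 mm.

w = 13 mm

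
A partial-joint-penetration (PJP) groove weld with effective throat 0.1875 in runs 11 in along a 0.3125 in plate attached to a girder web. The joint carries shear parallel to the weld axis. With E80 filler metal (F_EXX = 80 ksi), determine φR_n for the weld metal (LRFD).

Effective throat (given) t_e = 0.1875 in.
A_we = 0.1875 × 11 = 2.062 in².
F_nw = 0.6 F_EXX = 48 ksi.
φR_n = 0.75 × 48 × 2.062 = 74.25 kip.

φR_n ≈ 74.2 kip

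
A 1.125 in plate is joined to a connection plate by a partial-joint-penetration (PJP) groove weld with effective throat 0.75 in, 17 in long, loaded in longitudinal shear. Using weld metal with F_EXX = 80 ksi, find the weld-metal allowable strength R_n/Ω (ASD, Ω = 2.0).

R_n/Ω ≈ 306 kips

Effective throat (given) t_e = 0.75 in.
A_we = 0.75 × 17 = 12.75 in².
F_nw = 0.6 F_EXX = 48 ksi.
R_n/Ω = (48 × 12.75) / 2.0 = 306 kips.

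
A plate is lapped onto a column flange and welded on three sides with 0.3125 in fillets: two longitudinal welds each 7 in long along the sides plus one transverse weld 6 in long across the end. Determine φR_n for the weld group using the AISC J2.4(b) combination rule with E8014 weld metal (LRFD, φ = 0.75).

φR_n ≈ 166 kip

E80XX → F_EXX = 80 ksi.
t_e = 0.707 × 0.3125 = 0.2209 in.
R_nwl = 0.6 × 80 × 0.2209 × 14 = 148.5 kip (longitudinal, 2 welds).
R_nwt = 0.6 × 80 × 0.2209 × 6 = 63.63 kip (transverse, base value).
(i) R_nwl + R_nwt = 212.1 kip; (ii) 0.85 R_nwl + 1.5 R_nwt = 221.6 kip.
R_n = max = 221.6 kip [governs: (ii)]; φR_n = 166.2 kip.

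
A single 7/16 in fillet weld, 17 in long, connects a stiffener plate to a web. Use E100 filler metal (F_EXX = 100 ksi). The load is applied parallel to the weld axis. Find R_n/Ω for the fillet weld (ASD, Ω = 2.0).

Effective throat t_e = 0.707 × 0.4375 = 0.3093 in.
Total length L = 17 in; A_we = 0.3093 × 17 = 5.258 in².
F_nw = 0.6 F_EXX = 0.6 × 100 = 60 ksi.
R_n = 60 × 5.258 = 315.5 kip; R_n/Ω = 315.5/2.0 = 157.7 kip.

R_n/Ω ≈ 158 kip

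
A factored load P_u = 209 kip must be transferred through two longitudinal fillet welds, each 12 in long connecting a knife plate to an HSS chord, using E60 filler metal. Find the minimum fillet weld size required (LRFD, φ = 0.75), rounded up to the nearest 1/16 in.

w = 1/2 in

E60XX → F_EXX = 60 ksi.
Total weld length L = 24 in.
Required throat t_e = P_u / (φ × 0.6 F_EXX × L) = 209 / (0.75 × 0.6 × 60 × 24) = 0.3225 in.
Required leg w = t_e / 0.707 = 0.4562 in → use 1/2 in.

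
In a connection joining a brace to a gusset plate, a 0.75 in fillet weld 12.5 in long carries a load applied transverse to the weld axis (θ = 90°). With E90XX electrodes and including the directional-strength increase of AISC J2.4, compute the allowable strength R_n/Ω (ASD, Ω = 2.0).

R_n/Ω ≈ 268 kip

E90XX → F_EXX = 90 ksi.
t_e = 0.707 × 0.75 = 0.5302 in; A_we = 0.5302 × 12.5 = 6.628 in².
Directional factor: 1.0 + 0.5 sin^1.5(90°) = 1.5.
F_nw = 0.6 × 90 × 1.5 = 81 ksi.
R_n/Ω = (81 × 6.628) / 2.0 = 268.4 kip.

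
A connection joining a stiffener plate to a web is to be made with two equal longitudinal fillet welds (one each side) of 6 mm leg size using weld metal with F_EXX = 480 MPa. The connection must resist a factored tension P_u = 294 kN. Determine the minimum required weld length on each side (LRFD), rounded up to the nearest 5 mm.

L = 165 mm on each side

Throat t_e = 0.707 × 6 = 4.242 mm.
φr_n = 0.75 × 0.6 × 480 × 4.242 × 10⁻³ = 0.9163 kN/mm.
L_req = P_u / φr_n = 294 / 0.9163 = 320.9 mm total.
Per side: 320.9 / 2 = 160.4 mm.
Round up → use L = 165 mm on each side.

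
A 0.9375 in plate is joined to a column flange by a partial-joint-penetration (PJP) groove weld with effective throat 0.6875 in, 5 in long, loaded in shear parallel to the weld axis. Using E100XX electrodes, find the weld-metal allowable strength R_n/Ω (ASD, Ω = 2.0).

E100XX → F_EXX = 100 ksi.
Effective throat (given) t_e = 0.6875 in.
A_we = 0.6875 × 5 = 3.438 in².
F_nw = 0.6 F_EXX = 60 ksi.
R_n/Ω = (60 × 3.438) / 2.0 = 103.1 kip.

R_n/Ω ≈ 103 kip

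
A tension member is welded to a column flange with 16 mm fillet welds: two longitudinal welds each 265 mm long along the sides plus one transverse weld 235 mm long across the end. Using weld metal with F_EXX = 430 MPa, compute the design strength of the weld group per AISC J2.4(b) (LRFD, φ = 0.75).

φR_n ≈ 1760 kN

t_e = 0.707 × 16 = 11.31 mm.
R_nwl = 0.6 × 430 × 11.31 × 530 × 10⁻³ = 1547 kN (longitudinal, 2 welds).
R_nwt = 0.6 × 430 × 11.31 × 235 × 10⁻³ = 685.8 kN (transverse, base value).
(i) R_nwl + R_nwt = 2233 kN; (ii) 0.85 R_nwl + 1.5 R_nwt = 2344 kN.
R_n = max = 2344 kN [governs: (ii)]; φR_n = 1758 kN.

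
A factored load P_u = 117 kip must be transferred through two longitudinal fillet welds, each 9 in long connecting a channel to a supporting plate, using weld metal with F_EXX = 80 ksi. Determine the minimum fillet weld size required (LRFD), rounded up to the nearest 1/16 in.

w = 5/16 in

Total weld length L = 18 in.
Required throat t_e = P_u / (φ × 0.6 F_EXX × L) = 117 / (0.75 × 0.6 × 80 × 18) = 0.1806 in.
Required leg w = t_e / 0.707 = 0.2554 in → use 5/16 in.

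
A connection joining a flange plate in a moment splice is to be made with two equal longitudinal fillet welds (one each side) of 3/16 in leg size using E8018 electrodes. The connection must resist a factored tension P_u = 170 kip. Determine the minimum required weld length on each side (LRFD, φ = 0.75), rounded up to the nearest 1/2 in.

E80XX → F_EXX = 80 ksi.
Throat t_e = 0.707 × 0.1875 = 0.1326 in.
φr_n = 0.75 × 0.6 × 80 × 0.1326 = 4.772 kip/in.
L_req = P_u / φr_n = 170 / 4.772 = 35.62 in total.
Per side: 35.62 / 2 = 17.81 in.
Round up → use L = 18 in on each side.

L = 18 in on each side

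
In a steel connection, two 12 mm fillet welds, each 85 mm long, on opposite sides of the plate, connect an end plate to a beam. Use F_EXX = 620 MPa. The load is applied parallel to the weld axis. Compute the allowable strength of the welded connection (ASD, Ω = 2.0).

Effective throat t_e = 0.707 × 12 = 8.484 mm.
Total length L = 170 mm; A_we = 8.484 × 170 = 1442 mm².
F_nw = 0.6 F_EXX = 0.6 × 620 = 372 MPa.
R_n = 372 × 1442 × 10⁻³ = 536.5 kN; R_n/Ω = 536.5/2.0 = 268.3 kN.

R_n/Ω ≈ 268 kN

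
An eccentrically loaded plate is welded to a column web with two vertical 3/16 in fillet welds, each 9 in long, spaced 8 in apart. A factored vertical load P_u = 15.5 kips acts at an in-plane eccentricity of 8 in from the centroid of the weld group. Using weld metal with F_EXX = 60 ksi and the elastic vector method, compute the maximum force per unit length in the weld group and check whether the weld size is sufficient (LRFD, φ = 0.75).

f_max ≈ 2.48 kip/in; adequate

Total weld length L_w = 18 in. Treat welds as unit-width lines.
Polar moment about centroid: J = 2[d³/12 + d(b/2)²] = 2[9³/12 + 9×4²] = 409.5 in³.
Direct shear f_v = P/L_w = 15.5 / 18 = 0.8611 kip/in (vertical).
Torsion M = P·e = 15.5 × 8 = 124 kip·in.
Critical point at (x, y) = (4, 4.5) from centroid. f_tx = M·y/J = 1.363 kip/in; f_ty = M·x/J = 1.211 kip/in.
Resultant f_max = √[f_tx² + (f_v + f_ty)²] = √[1.363² + (0.8611 + 1.211)²] = 2.48 kip/in.
Capacity per unit length: φr_n = 0.75 × 0.6 × 60 × (0.707 × 0.1875) = 3.579 kip/in.
2.48 ≤ 3.579 → adequate.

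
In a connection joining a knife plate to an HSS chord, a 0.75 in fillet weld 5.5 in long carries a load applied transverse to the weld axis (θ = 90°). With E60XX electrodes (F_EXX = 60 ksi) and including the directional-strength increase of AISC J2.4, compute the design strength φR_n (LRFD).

t_e = 0.707 × 0.75 = 0.5302 in; A_we = 0.5302 × 5.5 = 2.916 in².
Directional factor: 1.0 + 0.5 sin^1.5(90°) = 1.5.
F_nw = 0.6 × 60 × 1.5 = 54 ksi.
φR_n = 0.75 × 54 × 2.916 = 118.1 kips.

φR_n ≈ 118 kips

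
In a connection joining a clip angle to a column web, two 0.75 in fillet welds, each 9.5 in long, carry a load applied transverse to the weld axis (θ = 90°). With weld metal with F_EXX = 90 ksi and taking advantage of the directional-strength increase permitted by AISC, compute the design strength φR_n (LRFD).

t_e = 0.707 × 0.75 = 0.5302 in; A_we = 0.5302 × 19 = 10.07 in².
Directional factor: 1.0 + 0.5 sin^1.5(90°) = 1.5.
F_nw = 0.6 × 90 × 1.5 = 81 ksi.
φR_n = 0.75 × 81 × 10.07 = 612 kips.

φR_n ≈ 612 kips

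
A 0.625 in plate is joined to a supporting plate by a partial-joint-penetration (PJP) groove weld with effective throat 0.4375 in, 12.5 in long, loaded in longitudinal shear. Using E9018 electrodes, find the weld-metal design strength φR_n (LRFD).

φR_n ≈ 221 kips

E90XX → F_EXX = 90 ksi.
Effective throat (given) t_e = 0.4375 in.
A_we = 0.4375 × 12.5 = 5.469 in².
F_nw = 0.6 F_EXX = 54 ksi.
φR_n = 0.75 × 54 × 5.469 = 221.5 kips.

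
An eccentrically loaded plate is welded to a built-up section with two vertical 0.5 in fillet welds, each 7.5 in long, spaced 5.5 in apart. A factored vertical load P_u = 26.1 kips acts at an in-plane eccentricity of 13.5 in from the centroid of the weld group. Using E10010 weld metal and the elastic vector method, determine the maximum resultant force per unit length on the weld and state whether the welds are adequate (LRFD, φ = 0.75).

f_max ≈ 10 kip/in; adequate

E100XX → F_EXX = 100 ksi.
Total weld length L_w = 15 in. Treat welds as unit-width lines.
Polar moment about centroid: J = 2[d³/12 + d(b/2)²] = 2[7.5³/12 + 7.5×2.75²] = 183.8 in³.
Direct shear f_v = P/L_w = 26.1 / 15 = 1.74 kip/in (vertical).
Torsion M = P·e = 26.1 × 13.5 = 352.35 kip·in.
Critical point at (x, y) = (2.75, 3.75) from centroid. f_tx = M·y/J = 7.191 kip/in; f_ty = M·x/J = 5.273 kip/in.
Resultant f_max = √[f_tx² + (f_v + f_ty)²] = √[7.191² + (1.74 + 5.273)²] = 10.04 kip/in.
Capacity per unit length: φr_n = 0.75 × 0.6 × 100 × (0.707 × 0.5) = 15.91 kip/in.
10.04 ≤ 15.91 → adequate.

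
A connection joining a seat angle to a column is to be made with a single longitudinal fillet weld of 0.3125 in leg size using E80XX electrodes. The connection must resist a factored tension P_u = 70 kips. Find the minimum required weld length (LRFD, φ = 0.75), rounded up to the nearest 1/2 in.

L = 9 in

E80XX → F_EXX = 80 ksi.
Throat t_e = 0.707 × 0.3125 = 0.2209 in.
φr_n = 0.75 × 0.6 × 80 × 0.2209 = 7.954 kips/in.
L_req = P_u / φr_n = 70 / 7.954 = 8.801 in total.
Round up → use L = 9 in.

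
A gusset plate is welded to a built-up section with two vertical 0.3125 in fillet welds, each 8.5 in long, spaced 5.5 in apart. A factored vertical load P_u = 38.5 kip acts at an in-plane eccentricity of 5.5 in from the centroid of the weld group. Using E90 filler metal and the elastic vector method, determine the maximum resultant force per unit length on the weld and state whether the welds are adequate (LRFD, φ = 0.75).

f_max ≈ 6.17 kip/in; adequate

E90XX → F_EXX = 90 ksi.
Total weld length L_w = 17 in. Treat welds as unit-width lines.
Polar moment about centroid: J = 2[d³/12 + d(b/2)²] = 2[8.5³/12 + 8.5×2.75²] = 230.9 in³.
Direct shear f_v = P/L_w = 38.5 / 17 = 2.265 kip/in (vertical).
Torsion M = P·e = 38.5 × 5.5 = 211.75 kip·in.
Critical point at (x, y) = (2.75, 4.25) from centroid. f_tx = M·y/J = 3.897 kip/in; f_ty = M·x/J = 2.522 kip/in.
Resultant f_max = √[f_tx² + (f_v + f_ty)²] = √[3.897² + (2.265 + 2.522)²] = 6.172 kip/in.
Capacity per unit length: φr_n = 0.75 × 0.6 × 90 × (0.707 × 0.3125) = 8.948 kip/in.
6.172 ≤ 8.948 → adequate.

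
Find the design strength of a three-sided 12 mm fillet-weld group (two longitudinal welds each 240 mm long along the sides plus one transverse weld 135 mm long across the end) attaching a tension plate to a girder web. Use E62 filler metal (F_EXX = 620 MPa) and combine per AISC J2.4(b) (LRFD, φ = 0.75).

φR_n ≈ 1460 kN

t_e = 0.707 × 12 = 8.484 mm.
R_nwl = 0.6 × 620 × 8.484 × 480 × 10⁻³ = 1515 kN (longitudinal, 2 welds).
R_nwt = 0.6 × 620 × 8.484 × 135 × 10⁻³ = 426.1 kN (transverse, base value).
(i) R_nwl + R_nwt = 1941 kN; (ii) 0.85 R_nwl + 1.5 R_nwt = 1927 kN.
R_n = max = 1941 kN [governs: (i)]; φR_n = 1456 kN.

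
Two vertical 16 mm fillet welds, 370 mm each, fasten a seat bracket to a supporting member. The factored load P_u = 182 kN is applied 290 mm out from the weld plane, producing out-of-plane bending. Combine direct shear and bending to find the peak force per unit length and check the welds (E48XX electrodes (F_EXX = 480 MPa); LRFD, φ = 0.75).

L_w = 2 × 370 = 740 mm; section modulus (unit throat) S = 2 × L²/6 = 45630 mm².
Direct shear f_v = P/L_w = 182×10³/740 = 245.9 N/mm.
Moment M = P × e = 182×10³ × 290 = 52780000 N·mm; bending f_b = M/S = 1157 N/mm.
f_max = √(f_v² + f_b²) = √(245.9² + 1157²) = 1182 N/mm.
φr_n = 0.75 × 0.6 × 480 × (0.707 × 16) = 2443 N/mm → adequate.

f_max ≈ 1180 N/mm; adequate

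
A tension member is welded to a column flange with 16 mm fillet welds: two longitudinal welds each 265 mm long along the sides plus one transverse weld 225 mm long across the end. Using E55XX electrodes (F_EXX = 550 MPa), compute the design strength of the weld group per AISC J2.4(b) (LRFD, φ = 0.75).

φR_n ≈ 2210 kN

t_e = 0.707 × 16 = 11.31 mm.
R_nwl = 0.6 × 550 × 11.31 × 530 × 10⁻³ = 1978 kN (longitudinal, 2 welds).
R_nwt = 0.6 × 550 × 11.31 × 225 × 10⁻³ = 839.9 kN (transverse, base value).
(i) R_nwl + R_nwt = 2818 kN; (ii) 0.85 R_nwl + 1.5 R_nwt = 2942 kN.
R_n = max = 2942 kN [governs: (ii)]; φR_n = 2206 kN.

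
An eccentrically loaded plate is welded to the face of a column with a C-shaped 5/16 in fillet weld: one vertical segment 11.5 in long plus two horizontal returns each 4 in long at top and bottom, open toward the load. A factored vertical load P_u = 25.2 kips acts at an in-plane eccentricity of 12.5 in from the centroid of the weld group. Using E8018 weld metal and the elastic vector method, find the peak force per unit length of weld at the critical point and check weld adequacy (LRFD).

f_max ≈ 5.66 kip/in; adequate

E80XX → F_EXX = 80 ksi.
Total weld length L_w = 19.5 in. Treat welds as unit-width lines.
Centroid: x̄ = 2×4×2 / 19.5 = 0.8205 in from the vertical weld.
Polar moment about centroid: J = I_x + I_y = [11.5³/12 + 2×4×5.75²] + [11.5×0.8205² + 2(4³/12 + 4×1.179²)] = 420.8 in³.
Direct shear f_v = P/L_w = 25.2 / 19.5 = 1.292 kip/in (vertical).
Torsion M = P·e = 25.2 × 12.5 = 315 kip·in.
Critical point at (x, y) = (3.179, 5.75) from centroid. f_tx = M·y/J = 4.305 kip/in; f_ty = M·x/J = 2.38 kip/in.
Resultant f_max = √[f_tx² + (f_v + f_ty)²] = √[4.305² + (1.292 + 2.38)²] = 5.658 kip/in.
Capacity per unit length: φr_n = 0.75 × 0.6 × 80 × (0.707 × 0.3125) = 7.954 kip/in.
5.658 ≤ 7.954 → adequate.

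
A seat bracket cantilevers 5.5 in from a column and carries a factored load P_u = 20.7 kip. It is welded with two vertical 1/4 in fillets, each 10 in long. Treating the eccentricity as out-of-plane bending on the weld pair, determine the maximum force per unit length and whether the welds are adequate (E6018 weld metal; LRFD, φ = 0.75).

f_max ≈ 3.57 kip/in; adequate

E60XX → F_EXX = 60 ksi.
L_w = 2 × 10 = 20 in; section modulus (unit throat) S = 2 × L²/6 = 33.33 in².
Direct shear f_v = P/L_w = 20.7/20 = 1.035 kip/in.
Moment M = P × e = 20.7 × 5.5 = 113.85 kip·in; bending f_b = M/S = 3.415 kip/in.
f_max = √(f_v² + f_b²) = √(1.035² + 3.415²) = 3.569 kip/in.
φr_n = 0.75 × 0.6 × 60 × (0.707 × 0.25) = 4.772 kip/in → adequate.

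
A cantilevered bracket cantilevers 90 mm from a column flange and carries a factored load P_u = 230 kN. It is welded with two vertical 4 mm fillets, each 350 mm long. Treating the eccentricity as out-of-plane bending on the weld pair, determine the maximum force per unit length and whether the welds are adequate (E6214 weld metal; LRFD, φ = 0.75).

E62XX → F_EXX = 620 MPa.
L_w = 2 × 350 = 700 mm; section modulus (unit throat) S = 2 × L²/6 = 40830 mm².
Direct shear f_v = P/L_w = 230×10³/700 = 328.6 N/mm.
Moment M = P × e = 230×10³ × 90 = 20700000 N·mm; bending f_b = M/S = 506.9 N/mm.
f_max = √(f_v² + f_b²) = √(328.6² + 506.9²) = 604.1 N/mm.
φr_n = 0.75 × 0.6 × 620 × (0.707 × 4) = 789 N/mm → adequate.

f_max ≈ 604 N/mm; adequate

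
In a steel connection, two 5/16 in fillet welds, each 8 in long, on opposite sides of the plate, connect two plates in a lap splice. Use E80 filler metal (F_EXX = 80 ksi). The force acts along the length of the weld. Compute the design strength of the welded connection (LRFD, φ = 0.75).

φR_n ≈ 127 kips

Effective throat t_e = 0.707 × 0.3125 = 0.2209 in.
Total length L = 16 in; A_we = 0.2209 × 16 = 3.535 in².
F_nw = 0.6 F_EXX = 0.6 × 80 = 48 ksi.
φR_n = 0.75 × 48 × 3.535 = 127.3 kips.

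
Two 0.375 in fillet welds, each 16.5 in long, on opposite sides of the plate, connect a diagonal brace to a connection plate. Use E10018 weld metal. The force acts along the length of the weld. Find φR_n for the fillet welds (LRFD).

E100XX → F_EXX = 100 ksi.
Effective throat t_e = 0.707 × 0.375 = 0.2651 in.
Total length L = 33 in; A_we = 0.2651 × 33 = 8.749 in².
F_nw = 0.6 F_EXX = 0.6 × 100 = 60 ksi.
φR_n = 0.75 × 60 × 8.749 = 393.7 kips.

φR_n ≈ 394 kips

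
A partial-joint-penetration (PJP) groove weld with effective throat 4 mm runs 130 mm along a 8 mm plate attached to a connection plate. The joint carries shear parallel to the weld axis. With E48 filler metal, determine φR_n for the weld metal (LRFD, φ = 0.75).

E48XX → F_EXX = 480 MPa.
Effective throat (given) t_e = 4 mm.
A_we = 4 × 130 = 520 mm².
F_nw = 0.6 F_EXX = 288 MPa.
φR_n = 0.75 × 288 × 520 × 10⁻³ = 112.3 kN.

φR_n ≈ 112 kN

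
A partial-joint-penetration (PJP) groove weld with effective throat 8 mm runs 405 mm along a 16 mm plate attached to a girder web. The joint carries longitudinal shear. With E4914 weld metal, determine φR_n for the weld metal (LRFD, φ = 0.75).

φR_n ≈ 714 kN

E49XX → F_EXX = 490 MPa.
Effective throat (given) t_e = 8 mm.
A_we = 8 × 405 = 3240 mm².
F_nw = 0.6 F_EXX = 294 MPa.
φR_n = 0.75 × 294 × 3240 × 10⁻³ = 714.4 kN.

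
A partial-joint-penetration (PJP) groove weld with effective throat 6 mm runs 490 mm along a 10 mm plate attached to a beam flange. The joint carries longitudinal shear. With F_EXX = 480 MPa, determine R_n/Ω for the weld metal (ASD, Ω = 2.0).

Effective throat (given) t_e = 6 mm.
A_we = 6 × 490 = 2940 mm².
F_nw = 0.6 F_EXX = 288 MPa.
R_n/Ω = (288 × 2940) / 2.0 × 10⁻³ = 423.4 kN.

R_n/Ω ≈ 423 kN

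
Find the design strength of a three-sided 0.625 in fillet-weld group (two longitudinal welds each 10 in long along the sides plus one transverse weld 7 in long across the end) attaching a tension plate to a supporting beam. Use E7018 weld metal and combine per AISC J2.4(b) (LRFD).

E70XX → F_EXX = 70 ksi.
t_e = 0.707 × 0.625 = 0.4419 in.
R_nwl = 0.6 × 70 × 0.4419 × 20 = 371.2 kip (longitudinal, 2 welds).
R_nwt = 0.6 × 70 × 0.4419 × 7 = 129.9 kip (transverse, base value).
(i) R_nwl + R_nwt = 501.1 kip; (ii) 0.85 R_nwl + 1.5 R_nwt = 510.4 kip.
R_n = max = 510.4 kip [governs: (ii)]; φR_n = 382.8 kip.

φR_n ≈ 383 kip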